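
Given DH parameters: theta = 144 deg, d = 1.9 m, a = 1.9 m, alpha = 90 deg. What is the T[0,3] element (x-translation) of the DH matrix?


T[0,3] = a * cos(theta)
= 1.9 * cos(144 deg)
= 1.9 * -0.809
= -1.5371


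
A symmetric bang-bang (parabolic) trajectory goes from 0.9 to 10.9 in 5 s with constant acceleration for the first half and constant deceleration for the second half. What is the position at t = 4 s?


Symmetric rest-to-rest: each phase covers (pf-p0)/2 in time T/2. 0.5*a*(T/2)^2 = (pf-p0)/2 => a = 4*(pf-p0)/T^2
a = 4*(10.9-0.9)/5^2 = 1.6
t = 4 is in the deceleration phase (t > T/2).
p = pf - 0.5*a*(T-t)^2 = 10.9 - 0.5*1.6*1^2
= 10.1


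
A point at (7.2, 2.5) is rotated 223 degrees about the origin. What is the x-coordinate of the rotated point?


x' = x*cos(theta) - y*sin(theta)
cos(223 deg) = -0.7314, sin(223 deg) = -0.682
x' = 7.2 * -0.7314 - 2.5 * -0.682
= -5.2657 - -1.705
= -3.5608


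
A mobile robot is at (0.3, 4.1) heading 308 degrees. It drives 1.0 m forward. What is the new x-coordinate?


x_new = x0 + d*cos(theta)
= 0.3 + 1.0*cos(308)
= 0.3 + 0.6157
= 0.9157


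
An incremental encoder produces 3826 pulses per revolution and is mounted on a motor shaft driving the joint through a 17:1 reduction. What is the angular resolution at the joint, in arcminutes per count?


counts per rev = 3826
effective counts at joint = 3826 * 17 = 65042
resolution = 360*60 / 65042
= 0.3321 arcmin/count


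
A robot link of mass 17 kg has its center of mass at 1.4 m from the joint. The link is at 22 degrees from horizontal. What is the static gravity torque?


tau = m*g*L*cos(angle)
= 17 * 9.81 * 1.4 * cos(22 deg)
= 17 * 9.81 * 1.4 * 0.9272
= 216.477 Nm


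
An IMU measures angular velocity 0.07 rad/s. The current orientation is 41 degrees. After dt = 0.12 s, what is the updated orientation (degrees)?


delta_theta = w * dt = 0.07 * 0.12 = 0.0084 rad
= 0.4813 deg
theta_new = 41 + 0.4813 = 41.4813 deg


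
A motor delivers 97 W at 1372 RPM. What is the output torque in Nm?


omega = 1372 * 2*pi/60 = 143.6755 rad/s
tau = P / omega = 97 / 143.6755
= 0.6751 Nm


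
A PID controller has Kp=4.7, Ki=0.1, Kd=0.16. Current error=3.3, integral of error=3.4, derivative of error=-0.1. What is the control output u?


u = Kp*e + Ki*int(e) + Kd*de/dt
= 4.7*3.3 + 0.1*3.4 + 0.16*(-0.1)
= 15.51 + 0.34 + -0.016
= 15.834


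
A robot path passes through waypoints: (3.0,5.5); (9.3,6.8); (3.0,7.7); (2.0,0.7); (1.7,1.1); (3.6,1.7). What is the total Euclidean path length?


Segment lengths:
  seg1 = sqrt((6.3)^2 + (1.3)^2) = 6.4327
  seg2 = sqrt((-6.3)^2 + (0.9)^2) = 6.364
  seg3 = sqrt((-1.0)^2 + (-7.0)^2) = 7.0711
  seg4 = sqrt((-0.3)^2 + (0.4)^2) = 0.5
  seg5 = sqrt((1.9)^2 + (0.6)^2) = 1.9925
Total = 22.3602


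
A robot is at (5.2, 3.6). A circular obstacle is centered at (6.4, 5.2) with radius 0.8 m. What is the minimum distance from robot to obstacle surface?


center_dist = sqrt((5.2-6.4)^2 + (3.6-5.2)^2)
= sqrt(1.44 + 2.56)
= 2.0
min_dist = center_dist - radius = 2.0 - 0.8 = 1.2 m


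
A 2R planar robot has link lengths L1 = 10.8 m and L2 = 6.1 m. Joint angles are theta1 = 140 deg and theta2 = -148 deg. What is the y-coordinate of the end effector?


Convert angles to radians: theta1 = 2.4435, theta2 = -2.5831
y = L1*sin(theta1) + L2*sin(theta1+theta2)
y = 6.9421 + -0.849
y = 6.0932


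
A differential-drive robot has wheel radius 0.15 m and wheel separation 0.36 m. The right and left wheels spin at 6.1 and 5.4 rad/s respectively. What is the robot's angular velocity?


vR = r*wR = 0.15*6.1 = 0.915 m/s
vL = r*wL = 0.15*5.4 = 0.81 m/s
v = (vR+vL)/2 = 0.8625 m/s
omega = (vR-vL)/L = 0.2917 rad/s
angular velocity = 0.2917 rad/s


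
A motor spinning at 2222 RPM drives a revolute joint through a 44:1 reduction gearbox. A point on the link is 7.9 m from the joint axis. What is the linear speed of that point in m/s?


omega_motor = 2222 * 2*pi/60 = 232.6873 rad/s
omega_joint = omega_motor / 44 = 5.2883 rad/s
v = omega_joint * r = 5.2883 * 7.9
= 41.7779 m/s


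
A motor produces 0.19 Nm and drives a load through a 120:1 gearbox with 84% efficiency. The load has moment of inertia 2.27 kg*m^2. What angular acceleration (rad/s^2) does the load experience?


tau_out = tau_motor * N * eta
= 0.19 * 120 * 0.84 = 19.152 Nm
alpha = tau_out / I = 19.152 / 2.27
= 8.437 rad/s^2


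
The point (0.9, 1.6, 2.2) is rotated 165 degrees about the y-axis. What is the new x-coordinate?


Rotation about y-axis: x' = x*cos(theta) + z*sin(theta)
= 0.9 * -0.9659 + 2.2 * 0.2588
= -0.2999


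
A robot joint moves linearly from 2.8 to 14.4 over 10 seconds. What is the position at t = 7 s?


s = t/T = 7/10 = 0.7
p(t) = p0 + (pf-p0)*s
= 2.8 + (14.4 - 2.8) * 0.7
= 10.92


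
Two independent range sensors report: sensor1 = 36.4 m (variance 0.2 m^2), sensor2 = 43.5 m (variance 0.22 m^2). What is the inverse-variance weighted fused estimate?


w1 = (1/var1) / (1/var1 + 1/var2)
   = 5.0 / (5.0 + 4.5455) = 0.5238
w2 = 1 - w1 = 0.4762
fused = w1*s1 + w2*s2 = 19.0667 + 20.7143
= 39.781 m


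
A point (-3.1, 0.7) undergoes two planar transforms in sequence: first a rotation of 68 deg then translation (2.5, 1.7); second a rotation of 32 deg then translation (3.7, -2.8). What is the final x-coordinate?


After transform 1:
x1 = cos(68)*-3.1 - sin(68)*0.7 + 2.5 = 0.6897
y1 = sin(68)*-3.1 + cos(68)*0.7 + 1.7 = -0.912
After transform 2:
x2 = cos(32)*0.6897 - sin(32)*-0.912 + 3.7
= 4.7682


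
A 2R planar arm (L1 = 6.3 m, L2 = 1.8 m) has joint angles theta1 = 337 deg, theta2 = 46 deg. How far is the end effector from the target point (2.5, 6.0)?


End effector via forward kinematics:
x = L1*cos(t1) + L2*cos(t1+t2) = 7.4561
y = L1*sin(t1) + L2*sin(t1+t2) = -1.7583
Distance to target:
d = sqrt((2.5 - 7.4561)^2 + (6.0 - -1.7583)^2)
= sqrt(24.5628 + 60.1911)
= 9.2062 m


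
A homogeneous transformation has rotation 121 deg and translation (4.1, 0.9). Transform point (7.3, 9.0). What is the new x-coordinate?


x' = cos(theta)*px - sin(theta)*py + tx
= -0.515*7.3 - 0.8572*9.0 + 4.1
= -7.3743


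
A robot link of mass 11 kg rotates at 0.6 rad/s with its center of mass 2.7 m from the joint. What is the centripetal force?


F = m * omega^2 * r
= 11 * 0.6^2 * 2.7
= 11 * 0.36 * 2.7
= 10.692 N


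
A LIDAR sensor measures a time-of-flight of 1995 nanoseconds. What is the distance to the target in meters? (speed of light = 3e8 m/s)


tof = 1995 ns = 1.995e-06 s
dist = c * tof / 2
= 3e8 * 1.995e-06 / 2
= 299.25 m


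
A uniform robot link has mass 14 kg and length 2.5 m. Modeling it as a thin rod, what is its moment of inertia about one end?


I = (1/3) * m * L^2
= (1/3) * 14 * 2.5^2
= 0.333333 * 14 * 6.25
= 29.1667 kg*m^2


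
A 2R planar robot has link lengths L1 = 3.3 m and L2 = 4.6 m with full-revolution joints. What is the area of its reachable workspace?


r_max = L1 + L2 = 7.9 m
r_min = |L1 - L2| = 1.3 m
Area = pi*(r_max^2 - r_min^2)
= pi*(62.41 - 1.69)
= pi * 60.72
= 190.7575 m^2


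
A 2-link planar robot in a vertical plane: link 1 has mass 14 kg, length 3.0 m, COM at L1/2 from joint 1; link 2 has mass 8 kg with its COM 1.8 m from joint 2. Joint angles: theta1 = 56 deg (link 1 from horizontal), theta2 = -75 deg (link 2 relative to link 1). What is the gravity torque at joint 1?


Horizontal distance from joint 1 to link-1 COM:
  x_c1 = (L1/2)*cos(t1) = 1.5 * 0.5592 = 0.8388 m
Horizontal distance from joint 1 to link-2 COM:
  x_c2 = L1*cos(t1) + Lc2*cos(t1+t2)
       = 3.0*0.5592 + 1.8*0.9455 = 3.3795 m
tau1 = m1*g*x_c1 + m2*g*x_c2
     = 14*9.81*0.8388 + 8*9.81*3.3795
     = 115.1993 + 265.2241
     = 380.4234 Nm


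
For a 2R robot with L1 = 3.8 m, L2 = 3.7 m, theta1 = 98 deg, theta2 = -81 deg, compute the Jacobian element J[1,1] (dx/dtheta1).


J[1,1] = -L1*sin(t1) - L2*sin(t1+t2)
= -3.8*sin(98) - 3.7*sin(17)
= -4.8448


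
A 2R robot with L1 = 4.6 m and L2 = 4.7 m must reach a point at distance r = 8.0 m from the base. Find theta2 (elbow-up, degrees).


cos(theta2) = (r^2 - L1^2 - L2^2) / (2*L1*L2)
cos(theta2) = (64.0 - 21.16 - 22.09) / 43.24
cos(theta2) = 0.47988
theta2 = 61.3225 degrees


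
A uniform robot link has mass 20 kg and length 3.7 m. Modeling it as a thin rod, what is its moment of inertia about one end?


I = (1/3) * m * L^2
= (1/3) * 20 * 3.7^2
= 0.333333 * 20 * 13.69
= 91.2667 kg*m^2


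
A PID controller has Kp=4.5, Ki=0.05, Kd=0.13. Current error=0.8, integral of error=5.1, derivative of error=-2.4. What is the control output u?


u = Kp*e + Ki*int(e) + Kd*de/dt
= 4.5*0.8 + 0.05*5.1 + 0.13*(-2.4)
= 3.6 + 0.255 + -0.312
= 3.543


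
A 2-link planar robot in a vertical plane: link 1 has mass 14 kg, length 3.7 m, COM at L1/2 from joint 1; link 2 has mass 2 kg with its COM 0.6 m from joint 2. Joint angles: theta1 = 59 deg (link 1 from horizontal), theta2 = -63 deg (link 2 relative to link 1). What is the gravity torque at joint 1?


Horizontal distance from joint 1 to link-1 COM:
  x_c1 = (L1/2)*cos(t1) = 1.85 * 0.515 = 0.9528 m
Horizontal distance from joint 1 to link-2 COM:
  x_c2 = L1*cos(t1) + Lc2*cos(t1+t2)
       = 3.7*0.515 + 0.6*0.9976 = 2.5042 m
tau1 = m1*g*x_c1 + m2*g*x_c2
     = 14*9.81*0.9528 + 2*9.81*2.5042
     = 130.8604 + 49.132
     = 179.9924 Nm


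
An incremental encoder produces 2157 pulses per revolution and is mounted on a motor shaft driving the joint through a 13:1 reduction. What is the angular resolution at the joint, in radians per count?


counts per rev = 2157
effective counts at joint = 2157 * 13 = 28041
resolution = 2*pi / 28041
= 2.2407e-04 rad/count


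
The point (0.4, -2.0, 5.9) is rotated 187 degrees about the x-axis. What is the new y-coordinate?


Rotation about x-axis: y' = y*cos(theta) - z*sin(theta)
= -2.0 * -0.9925 - 5.9 * -0.1219
= 2.7041


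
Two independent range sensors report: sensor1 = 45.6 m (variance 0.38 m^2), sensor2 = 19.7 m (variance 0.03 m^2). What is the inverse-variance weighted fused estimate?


w1 = (1/var1) / (1/var1 + 1/var2)
   = 2.6316 / (2.6316 + 33.3333) = 0.0732
w2 = 1 - w1 = 0.9268
fused = w1*s1 + w2*s2 = 3.3366 + 18.2585
= 21.5951 m


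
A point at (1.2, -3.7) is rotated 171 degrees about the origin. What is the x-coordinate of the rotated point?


x' = x*cos(theta) - y*sin(theta)
cos(171 deg) = -0.9877, sin(171 deg) = 0.1564
x' = 1.2 * -0.9877 - -3.7 * 0.1564
= -1.1852 - -0.5788
= -0.6064


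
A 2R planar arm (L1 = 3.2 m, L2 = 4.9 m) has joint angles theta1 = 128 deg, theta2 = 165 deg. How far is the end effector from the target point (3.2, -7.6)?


End effector via forward kinematics:
x = L1*cos(t1) + L2*cos(t1+t2) = -0.0555
y = L1*sin(t1) + L2*sin(t1+t2) = -1.9888
Distance to target:
d = sqrt((3.2 - -0.0555)^2 + (-7.6 - -1.9888)^2)
= sqrt(10.5985 + 31.4851)
= 6.4872 m


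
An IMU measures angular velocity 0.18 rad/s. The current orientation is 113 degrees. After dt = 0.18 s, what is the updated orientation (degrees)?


delta_theta = w * dt = 0.18 * 0.18 = 0.0324 rad
= 1.8564 deg
theta_new = 113 + 1.8564 = 114.8564 deg


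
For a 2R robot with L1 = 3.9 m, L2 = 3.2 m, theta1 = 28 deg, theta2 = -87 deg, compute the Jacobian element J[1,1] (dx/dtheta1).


J[1,1] = -L1*sin(t1) - L2*sin(t1+t2)
= -3.9*sin(28) - 3.2*sin(-59)
= 0.912


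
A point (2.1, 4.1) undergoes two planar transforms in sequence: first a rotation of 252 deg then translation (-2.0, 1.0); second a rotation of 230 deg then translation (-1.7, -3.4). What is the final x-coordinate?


After transform 1:
x1 = cos(252)*2.1 - sin(252)*4.1 + -2.0 = 1.2504
y1 = sin(252)*2.1 + cos(252)*4.1 + 1.0 = -2.2642
After transform 2:
x2 = cos(230)*1.2504 - sin(230)*-2.2642 + -1.7
= -4.2382


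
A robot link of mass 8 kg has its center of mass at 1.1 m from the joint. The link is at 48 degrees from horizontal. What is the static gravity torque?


tau = m*g*L*cos(angle)
= 8 * 9.81 * 1.1 * cos(48 deg)
= 8 * 9.81 * 1.1 * 0.6691
= 57.7647 Nm


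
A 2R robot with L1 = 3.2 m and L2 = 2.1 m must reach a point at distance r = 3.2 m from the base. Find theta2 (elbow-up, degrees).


cos(theta2) = (r^2 - L1^2 - L2^2) / (2*L1*L2)
cos(theta2) = (10.24 - 10.24 - 4.41) / 13.44
cos(theta2) = -0.328125
theta2 = 109.155 degrees


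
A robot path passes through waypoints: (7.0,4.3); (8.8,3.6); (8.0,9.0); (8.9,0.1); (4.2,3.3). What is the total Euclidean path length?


Segment lengths:
  seg1 = sqrt((1.8)^2 + (-0.7)^2) = 1.9313
  seg2 = sqrt((-0.8)^2 + (5.4)^2) = 5.4589
  seg3 = sqrt((0.9)^2 + (-8.9)^2) = 8.9454
  seg4 = sqrt((-4.7)^2 + (3.2)^2) = 5.6859
Total = 22.0216


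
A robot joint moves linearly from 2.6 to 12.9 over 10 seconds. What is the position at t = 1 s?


s = t/T = 1/10 = 0.1
p(t) = p0 + (pf-p0)*s
= 2.6 + (12.9 - 2.6) * 0.1
= 3.63


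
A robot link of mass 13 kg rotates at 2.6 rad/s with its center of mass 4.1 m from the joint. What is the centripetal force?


F = m * omega^2 * r
= 13 * 2.6^2 * 4.1
= 13 * 6.76 * 4.1
= 360.308 N


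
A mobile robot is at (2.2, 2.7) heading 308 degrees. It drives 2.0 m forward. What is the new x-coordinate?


x_new = x0 + d*cos(theta)
= 2.2 + 2.0*cos(308)
= 2.2 + 1.2313
= 3.4313


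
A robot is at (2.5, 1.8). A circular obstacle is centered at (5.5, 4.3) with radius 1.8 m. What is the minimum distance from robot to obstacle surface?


center_dist = sqrt((2.5-5.5)^2 + (1.8-4.3)^2)
= sqrt(9.0 + 6.25)
= 3.9051
min_dist = center_dist - radius = 3.9051 - 1.8 = 2.1051 m


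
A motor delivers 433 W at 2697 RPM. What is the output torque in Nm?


omega = 2697 * 2*pi/60 = 282.4292 rad/s
tau = P / omega = 433 / 282.4292
= 1.5331 Nm


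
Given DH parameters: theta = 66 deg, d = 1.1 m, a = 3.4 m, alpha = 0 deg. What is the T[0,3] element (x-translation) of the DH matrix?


T[0,3] = a * cos(theta)
= 3.4 * cos(66 deg)
= 3.4 * 0.4067
= 1.3829


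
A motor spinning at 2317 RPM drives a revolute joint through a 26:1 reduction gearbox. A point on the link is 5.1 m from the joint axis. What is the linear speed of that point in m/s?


omega_motor = 2317 * 2*pi/60 = 242.6357 rad/s
omega_joint = omega_motor / 26 = 9.3321 rad/s
v = omega_joint * r = 9.3321 * 5.1
= 47.5939 m/s


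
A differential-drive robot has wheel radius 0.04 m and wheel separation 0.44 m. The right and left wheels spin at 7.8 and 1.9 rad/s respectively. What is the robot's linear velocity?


vR = r*wR = 0.04*7.8 = 0.312 m/s
vL = r*wL = 0.04*1.9 = 0.076 m/s
v = (vR+vL)/2 = 0.194 m/s
omega = (vR-vL)/L = 0.5364 rad/s
linear velocity = 0.194 m/s


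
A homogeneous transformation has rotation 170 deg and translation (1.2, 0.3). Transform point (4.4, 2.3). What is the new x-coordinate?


x' = cos(theta)*px - sin(theta)*py + tx
= -0.9848*4.4 - 0.1736*2.3 + 1.2
= -3.5325


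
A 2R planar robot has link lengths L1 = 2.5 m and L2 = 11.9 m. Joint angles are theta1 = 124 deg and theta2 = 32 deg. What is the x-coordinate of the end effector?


Convert angles to radians: theta1 = 2.1642, theta2 = 0.5585
x = L1*cos(theta1) + L2*cos(theta1+theta2)
x = -1.398 + -10.8712
x = -12.2692


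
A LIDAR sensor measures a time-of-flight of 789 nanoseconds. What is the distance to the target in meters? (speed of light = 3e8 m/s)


tof = 789 ns = 7.89e-07 s
dist = c * tof / 2
= 3e8 * 7.89e-07 / 2
= 118.35 m


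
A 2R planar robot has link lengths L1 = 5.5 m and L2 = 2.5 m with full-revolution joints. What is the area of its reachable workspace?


r_max = L1 + L2 = 8.0 m
r_min = |L1 - L2| = 3.0 m
Area = pi*(r_max^2 - r_min^2)
= pi*(64.0 - 9.0)
= pi * 55.0
= 172.7876 m^2


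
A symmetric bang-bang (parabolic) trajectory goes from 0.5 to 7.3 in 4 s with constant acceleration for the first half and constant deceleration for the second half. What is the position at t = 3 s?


Symmetric rest-to-rest: each phase covers (pf-p0)/2 in time T/2. 0.5*a*(T/2)^2 = (pf-p0)/2 => a = 4*(pf-p0)/T^2
a = 4*(7.3-0.5)/4^2 = 1.7
t = 3 is in the deceleration phase (t > T/2).
p = pf - 0.5*a*(T-t)^2 = 7.3 - 0.5*1.7*1^2
= 6.45


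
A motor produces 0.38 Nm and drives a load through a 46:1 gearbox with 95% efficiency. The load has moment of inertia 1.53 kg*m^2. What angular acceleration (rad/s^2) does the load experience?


tau_out = tau_motor * N * eta
= 0.38 * 46 * 0.95 = 16.606 Nm
alpha = tau_out / I = 16.606 / 1.53
= 10.8536 rad/s^2


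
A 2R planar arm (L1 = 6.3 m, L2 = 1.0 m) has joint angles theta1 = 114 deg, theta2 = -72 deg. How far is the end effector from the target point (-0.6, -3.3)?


End effector via forward kinematics:
x = L1*cos(t1) + L2*cos(t1+t2) = -1.8193
y = L1*sin(t1) + L2*sin(t1+t2) = 6.4245
Distance to target:
d = sqrt((-0.6 - -1.8193)^2 + (-3.3 - 6.4245)^2)
= sqrt(1.4867 + 94.5653)
= 9.8006 m


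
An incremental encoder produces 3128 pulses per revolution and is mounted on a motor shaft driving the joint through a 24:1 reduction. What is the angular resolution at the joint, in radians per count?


counts per rev = 3128
effective counts at joint = 3128 * 24 = 75072
resolution = 2*pi / 75072
= 8.3695e-05 rad/count


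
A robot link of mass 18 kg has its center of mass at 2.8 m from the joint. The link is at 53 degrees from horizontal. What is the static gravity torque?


tau = m*g*L*cos(angle)
= 18 * 9.81 * 2.8 * cos(53 deg)
= 18 * 9.81 * 2.8 * 0.6018
= 297.5518 Nm


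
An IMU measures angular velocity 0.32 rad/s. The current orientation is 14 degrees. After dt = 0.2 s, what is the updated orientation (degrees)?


delta_theta = w * dt = 0.32 * 0.2 = 0.064 rad
= 3.6669 deg
theta_new = 14 + 3.6669 = 17.6669 deg


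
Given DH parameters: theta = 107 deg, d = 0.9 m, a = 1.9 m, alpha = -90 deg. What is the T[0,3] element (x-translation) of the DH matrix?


T[0,3] = a * cos(theta)
= 1.9 * cos(107 deg)
= 1.9 * -0.2924
= -0.5555


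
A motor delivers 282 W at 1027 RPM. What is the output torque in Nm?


omega = 1027 * 2*pi/60 = 107.5472 rad/s
tau = P / omega = 282 / 107.5472
= 2.6221 Nm


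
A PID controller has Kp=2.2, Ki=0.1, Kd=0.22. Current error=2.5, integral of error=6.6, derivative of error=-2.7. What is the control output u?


u = Kp*e + Ki*int(e) + Kd*de/dt
= 2.2*2.5 + 0.1*6.6 + 0.22*(-2.7)
= 5.5 + 0.66 + -0.594
= 5.566


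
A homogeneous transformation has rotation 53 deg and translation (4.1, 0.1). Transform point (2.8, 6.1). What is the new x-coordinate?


x' = cos(theta)*px - sin(theta)*py + tx
= 0.6018*2.8 - 0.7986*6.1 + 4.1
= 0.9134


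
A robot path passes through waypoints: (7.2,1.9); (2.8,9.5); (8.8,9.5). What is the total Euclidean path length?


Segment lengths:
  seg1 = sqrt((-4.4)^2 + (7.6)^2) = 8.7818
  seg2 = sqrt((6.0)^2 + (0.0)^2) = 6.0
Total = 14.7818


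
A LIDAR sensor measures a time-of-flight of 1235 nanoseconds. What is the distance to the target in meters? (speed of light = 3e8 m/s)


tof = 1235 ns = 1.235e-06 s
dist = c * tof / 2
= 3e8 * 1.235e-06 / 2
= 185.25 m


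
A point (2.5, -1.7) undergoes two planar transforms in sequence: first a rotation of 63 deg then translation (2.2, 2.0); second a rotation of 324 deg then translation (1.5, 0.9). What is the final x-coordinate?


After transform 1:
x1 = cos(63)*2.5 - sin(63)*-1.7 + 2.2 = 4.8497
y1 = sin(63)*2.5 + cos(63)*-1.7 + 2.0 = 3.4557
After transform 2:
x2 = cos(324)*4.8497 - sin(324)*3.4557 + 1.5
= 7.4547


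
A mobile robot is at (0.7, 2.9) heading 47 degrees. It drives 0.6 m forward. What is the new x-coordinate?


x_new = x0 + d*cos(theta)
= 0.7 + 0.6*cos(47)
= 0.7 + 0.4092
= 1.1092


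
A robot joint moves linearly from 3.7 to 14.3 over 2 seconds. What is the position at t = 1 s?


s = t/T = 1/2 = 0.5
p(t) = p0 + (pf-p0)*s
= 3.7 + (14.3 - 3.7) * 0.5
= 9.0


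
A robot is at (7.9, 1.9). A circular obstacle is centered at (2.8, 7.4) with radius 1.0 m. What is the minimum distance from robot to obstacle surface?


center_dist = sqrt((7.9-2.8)^2 + (1.9-7.4)^2)
= sqrt(26.01 + 30.25)
= 7.5007
min_dist = center_dist - radius = 7.5007 - 1.0 = 6.5007 m


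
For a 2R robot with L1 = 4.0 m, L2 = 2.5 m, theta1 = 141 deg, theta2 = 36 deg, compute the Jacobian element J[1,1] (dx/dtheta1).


J[1,1] = -L1*sin(t1) - L2*sin(t1+t2)
= -4.0*sin(141) - 2.5*sin(177)
= -2.6481


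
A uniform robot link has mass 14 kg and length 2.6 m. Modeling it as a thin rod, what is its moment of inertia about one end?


I = (1/3) * m * L^2
= (1/3) * 14 * 2.6^2
= 0.333333 * 14 * 6.76
= 31.5467 kg*m^2


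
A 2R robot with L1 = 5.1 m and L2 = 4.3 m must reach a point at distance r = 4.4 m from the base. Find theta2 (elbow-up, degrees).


cos(theta2) = (r^2 - L1^2 - L2^2) / (2*L1*L2)
cos(theta2) = (19.36 - 26.01 - 18.49) / 43.86
cos(theta2) = -0.573187
theta2 = 124.9728 degrees


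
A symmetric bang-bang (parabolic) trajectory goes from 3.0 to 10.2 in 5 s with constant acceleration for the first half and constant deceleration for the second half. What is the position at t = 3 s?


Symmetric rest-to-rest: each phase covers (pf-p0)/2 in time T/2. 0.5*a*(T/2)^2 = (pf-p0)/2 => a = 4*(pf-p0)/T^2
a = 4*(10.2-3.0)/5^2 = 1.152
t = 3 is in the deceleration phase (t > T/2).
p = pf - 0.5*a*(T-t)^2 = 10.2 - 0.5*1.152*2^2
= 7.896


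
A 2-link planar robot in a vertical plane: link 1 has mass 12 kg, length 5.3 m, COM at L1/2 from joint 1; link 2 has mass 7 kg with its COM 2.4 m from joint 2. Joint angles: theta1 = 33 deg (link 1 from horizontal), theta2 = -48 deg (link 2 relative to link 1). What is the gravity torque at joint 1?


Horizontal distance from joint 1 to link-1 COM:
  x_c1 = (L1/2)*cos(t1) = 2.65 * 0.8387 = 2.2225 m
Horizontal distance from joint 1 to link-2 COM:
  x_c2 = L1*cos(t1) + Lc2*cos(t1+t2)
       = 5.3*0.8387 + 2.4*0.9659 = 6.7632 m
tau1 = m1*g*x_c1 + m2*g*x_c2
     = 12*9.81*2.2225 + 7*9.81*6.7632
     = 261.63 + 464.4273
     = 726.0573 Nm


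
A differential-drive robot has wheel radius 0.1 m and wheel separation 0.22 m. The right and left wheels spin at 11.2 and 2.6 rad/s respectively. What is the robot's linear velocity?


vR = r*wR = 0.1*11.2 = 1.12 m/s
vL = r*wL = 0.1*2.6 = 0.26 m/s
v = (vR+vL)/2 = 0.69 m/s
omega = (vR-vL)/L = 3.9091 rad/s
linear velocity = 0.69 m/s


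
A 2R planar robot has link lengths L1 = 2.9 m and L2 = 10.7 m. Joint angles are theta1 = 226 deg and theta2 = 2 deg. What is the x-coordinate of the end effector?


Convert angles to radians: theta1 = 3.9444, theta2 = 0.0349
x = L1*cos(theta1) + L2*cos(theta1+theta2)
x = -2.0145 + -7.1597
x = -9.1742


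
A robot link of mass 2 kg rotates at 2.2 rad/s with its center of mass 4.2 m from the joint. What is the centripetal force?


F = m * omega^2 * r
= 2 * 2.2^2 * 4.2
= 2 * 4.84 * 4.2
= 40.656 N


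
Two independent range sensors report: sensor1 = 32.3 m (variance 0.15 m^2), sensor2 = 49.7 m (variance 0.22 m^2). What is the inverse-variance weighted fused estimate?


w1 = (1/var1) / (1/var1 + 1/var2)
   = 6.6667 / (6.6667 + 4.5455) = 0.5946
w2 = 1 - w1 = 0.4054
fused = w1*s1 + w2*s2 = 19.2054 + 20.1486
= 39.3541 m


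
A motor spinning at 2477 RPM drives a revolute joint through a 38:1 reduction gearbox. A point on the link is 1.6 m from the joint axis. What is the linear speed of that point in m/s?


omega_motor = 2477 * 2*pi/60 = 259.3908 rad/s
omega_joint = omega_motor / 38 = 6.8261 rad/s
v = omega_joint * r = 6.8261 * 1.6
= 10.9217 m/s


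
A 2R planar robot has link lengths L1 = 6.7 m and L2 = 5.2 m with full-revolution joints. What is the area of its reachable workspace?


r_max = L1 + L2 = 11.9 m
r_min = |L1 - L2| = 1.5 m
Area = pi*(r_max^2 - r_min^2)
= pi*(141.61 - 2.25)
= pi * 139.36
= 437.8124 m^2


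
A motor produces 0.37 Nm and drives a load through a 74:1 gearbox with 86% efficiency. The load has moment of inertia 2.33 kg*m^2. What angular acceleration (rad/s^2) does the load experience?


tau_out = tau_motor * N * eta
= 0.37 * 74 * 0.86 = 23.5468 Nm
alpha = tau_out / I = 23.5468 / 2.33
= 10.1059 rad/s^2


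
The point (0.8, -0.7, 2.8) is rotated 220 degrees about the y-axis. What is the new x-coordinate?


Rotation about y-axis: x' = x*cos(theta) + z*sin(theta)
= 0.8 * -0.766 + 2.8 * -0.6428
= -2.4126


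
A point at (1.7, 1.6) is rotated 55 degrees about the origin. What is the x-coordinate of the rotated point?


x' = x*cos(theta) - y*sin(theta)
cos(55 deg) = 0.5736, sin(55 deg) = 0.8192
x' = 1.7 * 0.5736 - 1.6 * 0.8192
= 0.9751 - 1.3106
= -0.3356


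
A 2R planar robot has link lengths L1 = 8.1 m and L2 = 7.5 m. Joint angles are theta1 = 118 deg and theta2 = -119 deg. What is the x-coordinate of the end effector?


Convert angles to radians: theta1 = 2.0595, theta2 = -2.0769
x = L1*cos(theta1) + L2*cos(theta1+theta2)
x = -3.8027 + 7.4989
x = 3.6961


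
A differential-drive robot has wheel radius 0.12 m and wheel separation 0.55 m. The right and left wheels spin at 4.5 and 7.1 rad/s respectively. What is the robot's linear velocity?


vR = r*wR = 0.12*4.5 = 0.54 m/s
vL = r*wL = 0.12*7.1 = 0.852 m/s
v = (vR+vL)/2 = 0.696 m/s
omega = (vR-vL)/L = -0.5673 rad/s
linear velocity = 0.696 m/s


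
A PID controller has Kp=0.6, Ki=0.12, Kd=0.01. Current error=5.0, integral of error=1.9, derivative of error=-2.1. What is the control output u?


u = Kp*e + Ki*int(e) + Kd*de/dt
= 0.6*5.0 + 0.12*1.9 + 0.01*(-2.1)
= 3.0 + 0.228 + -0.021
= 3.207


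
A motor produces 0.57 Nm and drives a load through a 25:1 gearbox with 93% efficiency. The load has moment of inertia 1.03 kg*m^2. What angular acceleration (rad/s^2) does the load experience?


tau_out = tau_motor * N * eta
= 0.57 * 25 * 0.93 = 13.2525 Nm
alpha = tau_out / I = 13.2525 / 1.03
= 12.8665 rad/s^2


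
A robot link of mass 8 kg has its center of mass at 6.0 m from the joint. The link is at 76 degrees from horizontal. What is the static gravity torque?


tau = m*g*L*cos(angle)
= 8 * 9.81 * 6.0 * cos(76 deg)
= 8 * 9.81 * 6.0 * 0.2419
= 113.9162 Nm


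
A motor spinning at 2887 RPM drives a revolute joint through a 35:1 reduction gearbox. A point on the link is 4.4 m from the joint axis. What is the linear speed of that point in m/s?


omega_motor = 2887 * 2*pi/60 = 302.3259 rad/s
omega_joint = omega_motor / 35 = 8.6379 rad/s
v = omega_joint * r = 8.6379 * 4.4
= 38.0067 m/s


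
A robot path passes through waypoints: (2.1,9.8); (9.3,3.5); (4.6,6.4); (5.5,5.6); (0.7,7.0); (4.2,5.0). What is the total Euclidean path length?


Segment lengths:
  seg1 = sqrt((7.2)^2 + (-6.3)^2) = 9.5671
  seg2 = sqrt((-4.7)^2 + (2.9)^2) = 5.5227
  seg3 = sqrt((0.9)^2 + (-0.8)^2) = 1.2042
  seg4 = sqrt((-4.8)^2 + (1.4)^2) = 5.0
  seg5 = sqrt((3.5)^2 + (-2.0)^2) = 4.0311
Total = 25.3251


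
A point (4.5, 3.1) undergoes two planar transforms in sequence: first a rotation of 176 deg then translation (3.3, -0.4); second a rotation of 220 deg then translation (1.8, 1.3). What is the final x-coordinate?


After transform 1:
x1 = cos(176)*4.5 - sin(176)*3.1 + 3.3 = -1.4053
y1 = sin(176)*4.5 + cos(176)*3.1 + -0.4 = -3.1785
After transform 2:
x2 = cos(220)*-1.4053 - sin(220)*-3.1785 + 1.8
= 0.8334


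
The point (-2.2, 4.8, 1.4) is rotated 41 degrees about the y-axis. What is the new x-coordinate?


Rotation about y-axis: x' = x*cos(theta) + z*sin(theta)
= -2.2 * 0.7547 + 1.4 * 0.6561
= -0.7419


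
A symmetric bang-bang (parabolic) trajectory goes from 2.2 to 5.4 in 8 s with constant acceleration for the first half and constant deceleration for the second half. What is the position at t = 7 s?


Symmetric rest-to-rest: each phase covers (pf-p0)/2 in time T/2. 0.5*a*(T/2)^2 = (pf-p0)/2 => a = 4*(pf-p0)/T^2
a = 4*(5.4-2.2)/8^2 = 0.2
t = 7 is in the deceleration phase (t > T/2).
p = pf - 0.5*a*(T-t)^2 = 5.4 - 0.5*0.2*1^2
= 5.3


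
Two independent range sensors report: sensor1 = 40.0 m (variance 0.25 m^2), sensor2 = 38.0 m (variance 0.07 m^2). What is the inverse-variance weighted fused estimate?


w1 = (1/var1) / (1/var1 + 1/var2)
   = 4.0 / (4.0 + 14.2857) = 0.2188
w2 = 1 - w1 = 0.7812
fused = w1*s1 + w2*s2 = 8.75 + 29.6875
= 38.4375 m


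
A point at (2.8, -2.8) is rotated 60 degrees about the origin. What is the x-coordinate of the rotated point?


x' = x*cos(theta) - y*sin(theta)
cos(60 deg) = 0.5, sin(60 deg) = 0.866
x' = 2.8 * 0.5 - -2.8 * 0.866
= 1.4 - -2.4249
= 3.8249


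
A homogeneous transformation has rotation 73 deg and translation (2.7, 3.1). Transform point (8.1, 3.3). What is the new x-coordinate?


x' = cos(theta)*px - sin(theta)*py + tx
= 0.2924*8.1 - 0.9563*3.3 + 2.7
= 1.9124


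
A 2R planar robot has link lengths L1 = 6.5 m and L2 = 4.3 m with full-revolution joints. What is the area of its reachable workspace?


r_max = L1 + L2 = 10.8 m
r_min = |L1 - L2| = 2.2 m
Area = pi*(r_max^2 - r_min^2)
= pi*(116.64 - 4.84)
= pi * 111.8
= 351.2301 m^2


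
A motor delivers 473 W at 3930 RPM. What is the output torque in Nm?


omega = 3930 * 2*pi/60 = 411.5486 rad/s
tau = P / omega = 473 / 411.5486
= 1.1493 Nm


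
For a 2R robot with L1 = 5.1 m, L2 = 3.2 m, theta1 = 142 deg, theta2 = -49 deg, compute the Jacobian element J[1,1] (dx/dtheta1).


J[1,1] = -L1*sin(t1) - L2*sin(t1+t2)
= -5.1*sin(142) - 3.2*sin(93)
= -6.3355


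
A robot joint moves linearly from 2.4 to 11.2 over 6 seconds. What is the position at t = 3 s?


s = t/T = 3/6 = 0.5
p(t) = p0 + (pf-p0)*s
= 2.4 + (11.2 - 2.4) * 0.5
= 6.8


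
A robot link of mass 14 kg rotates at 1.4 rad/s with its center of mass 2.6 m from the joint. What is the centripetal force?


F = m * omega^2 * r
= 14 * 1.4^2 * 2.6
= 14 * 1.96 * 2.6
= 71.344 N


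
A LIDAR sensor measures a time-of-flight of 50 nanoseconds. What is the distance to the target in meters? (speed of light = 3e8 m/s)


tof = 50 ns = 5e-08 s
dist = c * tof / 2
= 3e8 * 5e-08 / 2
= 7.5 m


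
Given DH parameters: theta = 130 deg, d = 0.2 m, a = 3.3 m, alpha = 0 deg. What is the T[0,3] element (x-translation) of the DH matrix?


T[0,3] = a * cos(theta)
= 3.3 * cos(130 deg)
= 3.3 * -0.6428
= -2.1212


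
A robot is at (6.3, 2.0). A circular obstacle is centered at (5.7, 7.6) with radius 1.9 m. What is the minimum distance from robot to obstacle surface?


center_dist = sqrt((6.3-5.7)^2 + (2.0-7.6)^2)
= sqrt(0.36 + 31.36)
= 5.6321
min_dist = center_dist - radius = 5.6321 - 1.9 = 3.7321 m


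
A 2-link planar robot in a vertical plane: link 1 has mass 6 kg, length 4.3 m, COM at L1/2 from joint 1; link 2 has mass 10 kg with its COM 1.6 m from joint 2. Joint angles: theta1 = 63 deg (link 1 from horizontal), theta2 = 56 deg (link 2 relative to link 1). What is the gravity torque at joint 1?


Horizontal distance from joint 1 to link-1 COM:
  x_c1 = (L1/2)*cos(t1) = 2.15 * 0.454 = 0.9761 m
Horizontal distance from joint 1 to link-2 COM:
  x_c2 = L1*cos(t1) + Lc2*cos(t1+t2)
       = 4.3*0.454 + 1.6*-0.4848 = 1.1765 m
tau1 = m1*g*x_c1 + m2*g*x_c2
     = 6*9.81*0.9761 + 10*9.81*1.1765
     = 57.452 + 115.4111
     = 172.8631 Nm


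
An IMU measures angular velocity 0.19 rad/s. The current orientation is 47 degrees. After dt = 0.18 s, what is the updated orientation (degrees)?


delta_theta = w * dt = 0.19 * 0.18 = 0.0342 rad
= 1.9595 deg
theta_new = 47 + 1.9595 = 48.9595 deg


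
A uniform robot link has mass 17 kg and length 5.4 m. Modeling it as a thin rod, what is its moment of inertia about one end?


I = (1/3) * m * L^2
= (1/3) * 17 * 5.4^2
= 0.333333 * 17 * 29.16
= 165.24 kg*m^2


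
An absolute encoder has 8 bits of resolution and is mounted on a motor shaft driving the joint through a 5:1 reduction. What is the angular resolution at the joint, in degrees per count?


counts = 2^8 = 256
effective counts at joint = 256 * 5 = 1280
resolution = 360 / 1280
= 0.2812 deg/count


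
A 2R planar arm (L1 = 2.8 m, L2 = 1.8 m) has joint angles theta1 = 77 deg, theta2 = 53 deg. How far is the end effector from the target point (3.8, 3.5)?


End effector via forward kinematics:
x = L1*cos(t1) + L2*cos(t1+t2) = -0.5272
y = L1*sin(t1) + L2*sin(t1+t2) = 4.1071
Distance to target:
d = sqrt((3.8 - -0.5272)^2 + (3.5 - 4.1071)^2)
= sqrt(18.7243 + 0.3686)
= 4.3695 m


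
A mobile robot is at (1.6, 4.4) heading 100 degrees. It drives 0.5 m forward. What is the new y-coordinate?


y_new = y0 + d*sin(theta)
= 4.4 + 0.5*sin(100)
= 4.4 + 0.4924
= 4.8924


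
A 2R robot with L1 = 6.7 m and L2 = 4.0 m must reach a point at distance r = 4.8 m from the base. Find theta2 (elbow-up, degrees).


cos(theta2) = (r^2 - L1^2 - L2^2) / (2*L1*L2)
cos(theta2) = (23.04 - 44.89 - 16.0) / 53.6
cos(theta2) = -0.706157
theta2 = 134.9231 degrees


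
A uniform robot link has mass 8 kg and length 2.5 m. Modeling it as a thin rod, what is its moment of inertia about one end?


I = (1/3) * m * L^2
= (1/3) * 8 * 2.5^2
= 0.333333 * 8 * 6.25
= 16.6667 kg*m^2


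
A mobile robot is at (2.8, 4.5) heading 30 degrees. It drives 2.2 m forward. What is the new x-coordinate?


x_new = x0 + d*cos(theta)
= 2.8 + 2.2*cos(30)
= 2.8 + 1.9053
= 4.7053


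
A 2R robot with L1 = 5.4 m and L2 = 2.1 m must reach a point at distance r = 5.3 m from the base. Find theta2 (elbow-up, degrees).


cos(theta2) = (r^2 - L1^2 - L2^2) / (2*L1*L2)
cos(theta2) = (28.09 - 29.16 - 4.41) / 22.68
cos(theta2) = -0.241623
theta2 = 103.9823 degrees


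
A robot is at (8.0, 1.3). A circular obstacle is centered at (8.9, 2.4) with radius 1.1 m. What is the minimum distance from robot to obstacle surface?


center_dist = sqrt((8.0-8.9)^2 + (1.3-2.4)^2)
= sqrt(0.81 + 1.21)
= 1.4213
min_dist = center_dist - radius = 1.4213 - 1.1 = 0.3213 m


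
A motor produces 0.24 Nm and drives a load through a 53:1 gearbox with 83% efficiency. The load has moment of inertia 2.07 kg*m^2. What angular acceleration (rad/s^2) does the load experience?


tau_out = tau_motor * N * eta
= 0.24 * 53 * 0.83 = 10.5576 Nm
alpha = tau_out / I = 10.5576 / 2.07
= 5.1003 rad/s^2


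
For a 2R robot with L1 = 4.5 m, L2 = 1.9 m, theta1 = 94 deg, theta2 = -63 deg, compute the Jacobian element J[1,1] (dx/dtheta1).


J[1,1] = -L1*sin(t1) - L2*sin(t1+t2)
= -4.5*sin(94) - 1.9*sin(31)
= -5.4676


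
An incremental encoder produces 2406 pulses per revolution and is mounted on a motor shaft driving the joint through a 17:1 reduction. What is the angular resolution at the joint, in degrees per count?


counts per rev = 2406
effective counts at joint = 2406 * 17 = 40902
resolution = 360 / 40902
= 0.0088 deg/count


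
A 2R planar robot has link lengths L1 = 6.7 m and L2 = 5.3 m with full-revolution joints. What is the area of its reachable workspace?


r_max = L1 + L2 = 12.0 m
r_min = |L1 - L2| = 1.4 m
Area = pi*(r_max^2 - r_min^2)
= pi*(144.0 - 1.96)
= pi * 142.04
= 446.2318 m^2


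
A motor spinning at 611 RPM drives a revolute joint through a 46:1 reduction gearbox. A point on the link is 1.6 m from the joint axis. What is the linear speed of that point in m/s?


omega_motor = 611 * 2*pi/60 = 63.9838 rad/s
omega_joint = omega_motor / 46 = 1.391 rad/s
v = omega_joint * r = 1.391 * 1.6
= 2.2255 m/s


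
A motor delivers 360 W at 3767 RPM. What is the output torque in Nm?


omega = 3767 * 2*pi/60 = 394.4793 rad/s
tau = P / omega = 360 / 394.4793
= 0.9126 Nm


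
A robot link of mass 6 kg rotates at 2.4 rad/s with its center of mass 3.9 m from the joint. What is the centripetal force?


F = m * omega^2 * r
= 6 * 2.4^2 * 3.9
= 6 * 5.76 * 3.9
= 134.784 N


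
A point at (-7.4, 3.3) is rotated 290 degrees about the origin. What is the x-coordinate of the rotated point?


x' = x*cos(theta) - y*sin(theta)
cos(290 deg) = 0.342, sin(290 deg) = -0.9397
x' = -7.4 * 0.342 - 3.3 * -0.9397
= -2.5309 - -3.101
= 0.57


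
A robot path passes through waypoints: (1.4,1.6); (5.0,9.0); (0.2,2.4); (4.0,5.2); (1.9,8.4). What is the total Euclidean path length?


Segment lengths:
  seg1 = sqrt((3.6)^2 + (7.4)^2) = 8.2292
  seg2 = sqrt((-4.8)^2 + (-6.6)^2) = 8.1609
  seg3 = sqrt((3.8)^2 + (2.8)^2) = 4.7202
  seg4 = sqrt((-2.1)^2 + (3.2)^2) = 3.8275
Total = 24.9378


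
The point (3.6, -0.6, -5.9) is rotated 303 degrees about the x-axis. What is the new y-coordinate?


Rotation about x-axis: y' = y*cos(theta) - z*sin(theta)
= -0.6 * 0.5446 - -5.9 * -0.8387
= -5.2749


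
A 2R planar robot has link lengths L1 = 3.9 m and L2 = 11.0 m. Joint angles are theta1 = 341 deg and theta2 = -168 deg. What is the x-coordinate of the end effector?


Convert angles to radians: theta1 = 5.9516, theta2 = -2.9322
x = L1*cos(theta1) + L2*cos(theta1+theta2)
x = 3.6875 + -10.918
x = -7.2305


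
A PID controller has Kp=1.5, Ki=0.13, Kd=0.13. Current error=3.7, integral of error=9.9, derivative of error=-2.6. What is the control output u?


u = Kp*e + Ki*int(e) + Kd*de/dt
= 1.5*3.7 + 0.13*9.9 + 0.13*(-2.6)
= 5.55 + 1.287 + -0.338
= 6.499


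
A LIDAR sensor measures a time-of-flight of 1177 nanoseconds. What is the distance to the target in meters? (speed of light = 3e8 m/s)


tof = 1177 ns = 1.177e-06 s
dist = c * tof / 2
= 3e8 * 1.177e-06 / 2
= 176.55 m


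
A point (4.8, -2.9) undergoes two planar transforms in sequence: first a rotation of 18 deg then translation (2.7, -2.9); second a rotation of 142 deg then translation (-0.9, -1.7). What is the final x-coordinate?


After transform 1:
x1 = cos(18)*4.8 - sin(18)*-2.9 + 2.7 = 8.1612
y1 = sin(18)*4.8 + cos(18)*-2.9 + -2.9 = -4.1748
After transform 2:
x2 = cos(142)*8.1612 - sin(142)*-4.1748 + -0.9
= -4.7609


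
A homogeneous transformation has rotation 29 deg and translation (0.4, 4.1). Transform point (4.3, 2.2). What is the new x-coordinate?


x' = cos(theta)*px - sin(theta)*py + tx
= 0.8746*4.3 - 0.4848*2.2 + 0.4
= 3.0943


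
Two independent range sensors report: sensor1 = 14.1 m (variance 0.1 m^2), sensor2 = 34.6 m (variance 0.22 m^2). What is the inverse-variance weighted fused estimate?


w1 = (1/var1) / (1/var1 + 1/var2)
   = 10.0 / (10.0 + 4.5455) = 0.6875
w2 = 1 - w1 = 0.3125
fused = w1*s1 + w2*s2 = 9.6937 + 10.8125
= 20.5063 m


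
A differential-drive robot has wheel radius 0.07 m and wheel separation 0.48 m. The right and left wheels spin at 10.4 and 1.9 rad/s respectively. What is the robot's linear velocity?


vR = r*wR = 0.07*10.4 = 0.728 m/s
vL = r*wL = 0.07*1.9 = 0.133 m/s
v = (vR+vL)/2 = 0.4305 m/s
omega = (vR-vL)/L = 1.2396 rad/s
linear velocity = 0.4305 m/s


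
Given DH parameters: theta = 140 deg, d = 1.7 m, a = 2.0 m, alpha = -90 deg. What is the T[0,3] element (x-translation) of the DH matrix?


T[0,3] = a * cos(theta)
= 2.0 * cos(140 deg)
= 2.0 * -0.766
= -1.5321


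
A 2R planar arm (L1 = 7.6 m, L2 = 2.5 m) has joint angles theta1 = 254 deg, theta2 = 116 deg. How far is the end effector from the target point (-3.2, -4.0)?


End effector via forward kinematics:
x = L1*cos(t1) + L2*cos(t1+t2) = 0.3672
y = L1*sin(t1) + L2*sin(t1+t2) = -6.8715
Distance to target:
d = sqrt((-3.2 - 0.3672)^2 + (-4.0 - -6.8715)^2)
= sqrt(12.7247 + 8.2453)
= 4.5793 m


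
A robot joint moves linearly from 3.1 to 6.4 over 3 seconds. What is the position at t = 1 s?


s = t/T = 1/3 = 0.3333
p(t) = p0 + (pf-p0)*s
= 3.1 + (6.4 - 3.1) * 0.3333
= 4.2


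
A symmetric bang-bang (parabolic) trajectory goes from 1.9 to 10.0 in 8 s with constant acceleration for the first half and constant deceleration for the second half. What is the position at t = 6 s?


Symmetric rest-to-rest: each phase covers (pf-p0)/2 in time T/2. 0.5*a*(T/2)^2 = (pf-p0)/2 => a = 4*(pf-p0)/T^2
a = 4*(10.0-1.9)/8^2 = 0.5062
t = 6 is in the deceleration phase (t > T/2).
p = pf - 0.5*a*(T-t)^2 = 10.0 - 0.5*0.5062*2^2
= 8.9875


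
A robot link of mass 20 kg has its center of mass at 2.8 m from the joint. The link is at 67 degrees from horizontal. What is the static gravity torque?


tau = m*g*L*cos(angle)
= 20 * 9.81 * 2.8 * cos(67 deg)
= 20 * 9.81 * 2.8 * 0.3907
= 214.6521 Nm
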